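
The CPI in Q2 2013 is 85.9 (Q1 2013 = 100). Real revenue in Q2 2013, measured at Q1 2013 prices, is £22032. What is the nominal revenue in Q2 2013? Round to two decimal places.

18925.49

Nominal = Real × (Index/100) = 22032 × (85.9/100)
        = 22032 × 0.859 = 18925.4880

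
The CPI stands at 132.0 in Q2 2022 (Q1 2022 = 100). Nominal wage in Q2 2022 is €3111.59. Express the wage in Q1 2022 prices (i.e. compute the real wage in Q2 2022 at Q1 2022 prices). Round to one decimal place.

Real = Nominal ÷ (Index/100) = 3111.59 ÷ (132.0/100)
     = 3111.59 ÷ 1.320 = 2357.2652

2357.3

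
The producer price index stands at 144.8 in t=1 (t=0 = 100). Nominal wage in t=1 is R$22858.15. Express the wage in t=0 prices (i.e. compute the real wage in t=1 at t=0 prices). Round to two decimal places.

15786.02

Real = Nominal ÷ (Index/100) = 22858.15 ÷ (144.8/100)
     = 22858.15 ÷ 1.448 = 15786.0152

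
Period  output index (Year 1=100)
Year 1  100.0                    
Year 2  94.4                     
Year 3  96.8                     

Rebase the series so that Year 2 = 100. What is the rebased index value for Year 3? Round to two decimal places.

102.54

Rebased(Year 3) = 96.8 / 94.4 × 100 = 102.5424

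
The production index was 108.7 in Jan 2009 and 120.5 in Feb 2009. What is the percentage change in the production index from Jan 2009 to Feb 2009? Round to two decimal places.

Change = (120.5 − 108.7) / 108.7 × 100
       = 11.8 / 108.7 × 100 = 10.8556%

10.86%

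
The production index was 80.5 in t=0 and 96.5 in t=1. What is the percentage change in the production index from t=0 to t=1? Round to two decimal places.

19.88%

Change = (96.5 − 80.5) / 80.5 × 100
       = 16.0 / 80.5 × 100 = 19.8758%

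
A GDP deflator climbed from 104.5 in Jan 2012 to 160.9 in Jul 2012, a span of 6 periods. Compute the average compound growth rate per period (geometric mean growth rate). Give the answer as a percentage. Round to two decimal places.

7.46%

Growth factor = (160.9/104.5)^(1/6) = (1.539713)^(1/6) = 1.074583
Growth rate = 1.074583 − 1 = 0.074583 = 7.4583%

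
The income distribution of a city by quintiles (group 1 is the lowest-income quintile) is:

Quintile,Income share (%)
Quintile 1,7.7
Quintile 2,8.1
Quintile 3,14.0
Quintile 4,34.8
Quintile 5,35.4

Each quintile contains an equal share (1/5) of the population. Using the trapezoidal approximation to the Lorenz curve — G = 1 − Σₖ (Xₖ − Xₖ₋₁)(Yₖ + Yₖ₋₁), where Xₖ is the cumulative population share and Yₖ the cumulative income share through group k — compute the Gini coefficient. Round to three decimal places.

Cumulative income shares Yₖ: 0.0770, 0.1580, 0.2980, 0.6460, 1.0000
Σ (Xₖ−Xₖ₋₁)(Yₖ+Yₖ₋₁) = (1/5)(0.0770+0.0000) + (1/5)(0.1580+0.0770) + (1/5)(0.2980+0.1580) + (1/5)(0.6460+0.2980) + (1/5)(1.0000+0.6460)
  = 0.0154 + 0.0470 + 0.0912 + 0.1888 + 0.3292 = 0.6716
G = 1 − 0.6716 = 0.3284

0.328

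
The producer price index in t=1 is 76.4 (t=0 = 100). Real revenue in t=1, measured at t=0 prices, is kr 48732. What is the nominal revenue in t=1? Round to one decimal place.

37231.2

Nominal = Real × (Index/100) = 48732 × (76.4/100)
        = 48732 × 0.764 = 37231.2480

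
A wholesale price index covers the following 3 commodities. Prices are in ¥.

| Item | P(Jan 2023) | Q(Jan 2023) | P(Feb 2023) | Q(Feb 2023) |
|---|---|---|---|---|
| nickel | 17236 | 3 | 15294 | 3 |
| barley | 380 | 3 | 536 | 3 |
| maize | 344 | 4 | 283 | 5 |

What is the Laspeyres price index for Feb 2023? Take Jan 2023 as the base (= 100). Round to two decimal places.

Laspeyres price index uses base-period quantities as weights.
ΣP(Feb 2023)·Q(Jan 2023) = 15294×3 + 536×3 + 283×4 = 45882 + 1608 + 1132 = 48622
ΣP(Jan 2023)·Q(Jan 2023) = 17236×3 + 380×3 + 344×4 = 51708 + 1140 + 1376 = 54224
Index = 48622 / 54224 × 100 = 89.6688

89.67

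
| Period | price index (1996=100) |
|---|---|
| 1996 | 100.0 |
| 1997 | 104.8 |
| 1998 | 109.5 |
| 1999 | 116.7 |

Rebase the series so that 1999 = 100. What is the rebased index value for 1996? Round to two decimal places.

Rebased(1996) = 100.0 / 116.7 × 100 = 85.6898

85.69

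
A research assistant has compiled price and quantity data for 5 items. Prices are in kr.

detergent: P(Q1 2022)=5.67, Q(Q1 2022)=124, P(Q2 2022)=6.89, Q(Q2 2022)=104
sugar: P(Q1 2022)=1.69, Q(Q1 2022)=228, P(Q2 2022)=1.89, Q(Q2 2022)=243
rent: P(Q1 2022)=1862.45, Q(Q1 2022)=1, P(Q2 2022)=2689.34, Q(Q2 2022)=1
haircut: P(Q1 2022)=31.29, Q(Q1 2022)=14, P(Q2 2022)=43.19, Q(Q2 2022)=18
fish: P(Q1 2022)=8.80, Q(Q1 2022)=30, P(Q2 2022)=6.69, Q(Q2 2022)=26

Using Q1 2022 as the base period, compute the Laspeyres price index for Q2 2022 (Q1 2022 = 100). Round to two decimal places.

130.85

Laspeyres price index uses base-period quantities as weights.
ΣP(Q2 2022)·Q(Q1 2022) = 6.89×124 + 1.89×228 + 2689.34×1 + 43.19×14 + 6.69×30 = 854.36 + 430.92 + 2689.34 + 604.66 + 200.7 = 4779.98
ΣP(Q1 2022)·Q(Q1 2022) = 5.67×124 + 1.69×228 + 1862.45×1 + 31.29×14 + 8.80×30 = 703.08 + 385.32 + 1862.45 + 438.06 + 264 = 3652.91
Index = 4779.98 / 3652.91 × 100 = 130.8540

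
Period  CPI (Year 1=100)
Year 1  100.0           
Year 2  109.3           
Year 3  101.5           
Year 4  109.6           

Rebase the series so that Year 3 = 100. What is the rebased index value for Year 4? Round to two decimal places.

Rebased(Year 4) = 109.6 / 101.5 × 100 = 107.9803

107.98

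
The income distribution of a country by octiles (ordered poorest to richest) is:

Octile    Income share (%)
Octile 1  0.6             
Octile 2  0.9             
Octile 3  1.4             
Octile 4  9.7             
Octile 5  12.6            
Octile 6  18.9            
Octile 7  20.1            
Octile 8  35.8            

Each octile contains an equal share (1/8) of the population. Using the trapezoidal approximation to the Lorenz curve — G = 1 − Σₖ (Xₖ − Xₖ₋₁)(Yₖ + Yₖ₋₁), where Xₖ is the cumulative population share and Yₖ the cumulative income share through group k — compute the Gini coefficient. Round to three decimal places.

Cumulative income shares Yₖ: 0.0060, 0.0150, 0.0290, 0.1260, 0.2520, 0.4410, 0.6420, 1.0000
Σ (Xₖ−Xₖ₋₁)(Yₖ+Yₖ₋₁) = (1/8)(0.0060+0.0000) + (1/8)(0.0150+0.0060) + (1/8)(0.0290+0.0150) + (1/8)(0.1260+0.0290) + (1/8)(0.2520+0.1260) + (1/8)(0.4410+0.2520) + (1/8)(0.6420+0.4410) + (1/8)(1.0000+0.6420)
  = 0.0008 + 0.0026 + 0.0055 + 0.0194 + 0.0473 + 0.0866 + 0.1354 + 0.2052 = 0.5027
G = 1 − 0.5027 = 0.4973

0.497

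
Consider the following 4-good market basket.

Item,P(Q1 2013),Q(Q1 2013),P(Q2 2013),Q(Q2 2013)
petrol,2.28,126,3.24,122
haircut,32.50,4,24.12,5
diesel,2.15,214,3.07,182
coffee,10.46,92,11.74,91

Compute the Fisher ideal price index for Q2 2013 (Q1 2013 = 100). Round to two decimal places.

Laspeyres component (base-period weights):
ΣP(Q2 2013)Q(Q1 2013) = 3.24×126 + 24.12×4 + 3.07×214 + 11.74×92 = 408.24 + 96.48 + 656.98 + 1080.08 = 2241.78
ΣP(Q1 2013)Q(Q1 2013) = 2.28×126 + 32.50×4 + 2.15×214 + 10.46×92 = 287.28 + 130 + 460.1 + 962.32 = 1839.7
L = 2241.78 / 1839.7 × 100 = 121.8557
Paasche component (current-period weights):
ΣP(Q2 2013)Q(Q2 2013) = 3.24×122 + 24.12×5 + 3.07×182 + 11.74×91 = 395.28 + 120.6 + 558.74 + 1068.34 = 2142.96
ΣP(Q1 2013)Q(Q2 2013) = 2.28×122 + 32.50×5 + 2.15×182 + 10.46×91 = 278.16 + 162.5 + 391.3 + 951.86 = 1783.82
P = 2142.96 / 1783.82 × 100 = 120.1332
Fisher = √(L × P) = √(121.8557 × 120.1332) = 120.9914

120.99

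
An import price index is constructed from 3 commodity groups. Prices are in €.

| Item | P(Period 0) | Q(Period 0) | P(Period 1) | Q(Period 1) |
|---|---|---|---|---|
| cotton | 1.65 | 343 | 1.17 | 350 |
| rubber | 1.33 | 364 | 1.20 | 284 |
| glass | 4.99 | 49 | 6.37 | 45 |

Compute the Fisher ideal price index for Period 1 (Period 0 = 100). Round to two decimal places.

Laspeyres component (base-period weights):
ΣP(Period 1)Q(Period 0) = 1.17×343 + 1.20×364 + 6.37×49 = 401.31 + 436.8 + 312.13 = 1150.24
ΣP(Period 0)Q(Period 0) = 1.65×343 + 1.33×364 + 4.99×49 = 565.95 + 484.12 + 244.51 = 1294.58
L = 1150.24 / 1294.58 × 100 = 88.8504
Paasche component (current-period weights):
ΣP(Period 1)Q(Period 1) = 1.17×350 + 1.20×284 + 6.37×45 = 409.5 + 340.8 + 286.65 = 1036.95
ΣP(Period 0)Q(Period 1) = 1.65×350 + 1.33×284 + 4.99×45 = 577.5 + 377.72 + 224.55 = 1179.77
P = 1036.95 / 1179.77 × 100 = 87.8943
Fisher = √(L × P) = √(88.8504 × 87.8943) = 88.3711

88.37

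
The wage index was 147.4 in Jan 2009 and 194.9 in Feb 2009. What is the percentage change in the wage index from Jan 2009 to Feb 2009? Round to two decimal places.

Change = (194.9 − 147.4) / 147.4 × 100
       = 47.5 / 147.4 × 100 = 32.2252%

32.23%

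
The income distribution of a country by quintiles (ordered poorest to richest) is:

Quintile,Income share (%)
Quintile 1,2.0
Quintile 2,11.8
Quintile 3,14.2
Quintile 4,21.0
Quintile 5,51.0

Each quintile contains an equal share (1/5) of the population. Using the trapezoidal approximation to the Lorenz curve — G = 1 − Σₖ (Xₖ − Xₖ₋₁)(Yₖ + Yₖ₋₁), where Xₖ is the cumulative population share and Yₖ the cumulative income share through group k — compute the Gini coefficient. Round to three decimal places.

0.429

Cumulative income shares Yₖ: 0.0200, 0.1380, 0.2800, 0.4900, 1.0000
Σ (Xₖ−Xₖ₋₁)(Yₖ+Yₖ₋₁) = (1/5)(0.0200+0.0000) + (1/5)(0.1380+0.0200) + (1/5)(0.2800+0.1380) + (1/5)(0.4900+0.2800) + (1/5)(1.0000+0.4900)
  = 0.0040 + 0.0316 + 0.0836 + 0.1540 + 0.2980 = 0.5712
G = 1 − 0.5712 = 0.4288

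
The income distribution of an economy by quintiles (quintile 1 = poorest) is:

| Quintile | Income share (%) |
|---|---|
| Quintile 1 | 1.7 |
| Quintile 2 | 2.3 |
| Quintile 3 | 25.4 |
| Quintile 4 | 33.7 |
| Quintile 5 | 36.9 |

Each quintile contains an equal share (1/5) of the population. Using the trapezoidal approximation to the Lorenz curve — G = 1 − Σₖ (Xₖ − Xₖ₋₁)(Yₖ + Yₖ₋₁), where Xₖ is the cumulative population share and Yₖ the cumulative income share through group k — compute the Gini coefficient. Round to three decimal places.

Cumulative income shares Yₖ: 0.0170, 0.0400, 0.2940, 0.6310, 1.0000
Σ (Xₖ−Xₖ₋₁)(Yₖ+Yₖ₋₁) = (1/5)(0.0170+0.0000) + (1/5)(0.0400+0.0170) + (1/5)(0.2940+0.0400) + (1/5)(0.6310+0.2940) + (1/5)(1.0000+0.6310)
  = 0.0034 + 0.0114 + 0.0668 + 0.1850 + 0.3262 = 0.5928
G = 1 − 0.5928 = 0.4072

0.407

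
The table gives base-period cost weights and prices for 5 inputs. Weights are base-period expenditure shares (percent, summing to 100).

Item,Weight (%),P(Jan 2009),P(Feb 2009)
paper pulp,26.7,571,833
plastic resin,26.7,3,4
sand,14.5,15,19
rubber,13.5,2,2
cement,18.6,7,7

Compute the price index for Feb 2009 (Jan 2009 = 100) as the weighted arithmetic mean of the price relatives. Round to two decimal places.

125.02

paper pulp: 26.7 × (833/571) = 26.7 × 1.458844 = 38.9511
plastic resin: 26.7 × (4/3) = 26.7 × 1.333333 = 35.6000
sand: 14.5 × (19/15) = 14.5 × 1.266667 = 18.3667
rubber: 13.5 × (2/2) = 13.5 × 1.000000 = 13.5000
cement: 18.6 × (7/7) = 18.6 × 1.000000 = 18.6000
Index = Σ wᵢ·(p₁ᵢ/p₀ᵢ) = 38.9511 + 35.6000 + 18.3667 + 13.5000 + 18.6000 = 125.0178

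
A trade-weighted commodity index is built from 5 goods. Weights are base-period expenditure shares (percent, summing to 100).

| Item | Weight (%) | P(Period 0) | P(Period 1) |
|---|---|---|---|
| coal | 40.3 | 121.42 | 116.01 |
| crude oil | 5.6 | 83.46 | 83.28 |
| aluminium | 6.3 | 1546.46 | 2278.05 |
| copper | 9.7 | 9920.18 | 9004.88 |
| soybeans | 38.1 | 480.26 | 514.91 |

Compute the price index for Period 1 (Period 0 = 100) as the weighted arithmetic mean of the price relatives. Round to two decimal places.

103.03

coal: 40.3 × (116.01/121.42) = 40.3 × 0.955444 = 38.5044
crude oil: 5.6 × (83.28/83.46) = 5.6 × 0.997843 = 5.5879
aluminium: 6.3 × (2278.05/1546.46) = 6.3 × 1.473074 = 9.2804
copper: 9.7 × (9004.88/9920.18) = 9.7 × 0.907734 = 8.8050
soybeans: 38.1 × (514.91/480.26) = 38.1 × 1.072148 = 40.8489
Index = Σ wᵢ·(p₁ᵢ/p₀ᵢ) = 38.5044 + 5.5879 + 9.2804 + 8.8050 + 40.8489 = 103.0265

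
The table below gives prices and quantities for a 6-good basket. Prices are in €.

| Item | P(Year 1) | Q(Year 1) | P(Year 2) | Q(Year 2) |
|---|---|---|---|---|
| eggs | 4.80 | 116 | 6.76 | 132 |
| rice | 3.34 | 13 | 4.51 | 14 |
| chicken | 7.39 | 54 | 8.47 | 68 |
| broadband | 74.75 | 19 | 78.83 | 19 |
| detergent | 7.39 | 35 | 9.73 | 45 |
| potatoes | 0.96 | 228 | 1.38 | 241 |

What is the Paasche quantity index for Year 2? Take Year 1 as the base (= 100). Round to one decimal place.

110.0

Paasche quantity index uses current-period prices as weights.
ΣP(Year 2)·Q(Year 2) = 6.76×132 + 4.51×14 + 8.47×68 + 78.83×19 + 9.73×45 + 1.38×241 = 892.32 + 63.14 + 575.96 + 1497.77 + 437.85 + 332.58 = 3799.62
ΣP(Year 2)·Q(Year 1) = 6.76×116 + 4.51×13 + 8.47×54 + 78.83×19 + 9.73×35 + 1.38×228 = 784.16 + 58.63 + 457.38 + 1497.77 + 340.55 + 314.64 = 3453.13
Index = 3799.62 / 3453.13 × 100 = 110.0341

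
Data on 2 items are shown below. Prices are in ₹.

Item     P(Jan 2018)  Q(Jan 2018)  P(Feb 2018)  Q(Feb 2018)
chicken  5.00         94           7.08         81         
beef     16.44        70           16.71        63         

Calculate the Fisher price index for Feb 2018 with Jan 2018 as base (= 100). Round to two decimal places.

113.05

Laspeyres component (base-period weights):
ΣP(Feb 2018)Q(Jan 2018) = 7.08×94 + 16.71×70 = 665.52 + 1169.7 = 1835.22
ΣP(Jan 2018)Q(Jan 2018) = 5.00×94 + 16.44×70 = 470 + 1150.8 = 1620.8
L = 1835.22 / 1620.8 × 100 = 113.2293
Paasche component (current-period weights):
ΣP(Feb 2018)Q(Feb 2018) = 7.08×81 + 16.71×63 = 573.48 + 1052.73 = 1626.21
ΣP(Jan 2018)Q(Feb 2018) = 5.00×81 + 16.44×63 = 405 + 1035.72 = 1440.72
P = 1626.21 / 1440.72 × 100 = 112.8748
Fisher = √(L × P) = √(113.2293 × 112.8748) = 113.0519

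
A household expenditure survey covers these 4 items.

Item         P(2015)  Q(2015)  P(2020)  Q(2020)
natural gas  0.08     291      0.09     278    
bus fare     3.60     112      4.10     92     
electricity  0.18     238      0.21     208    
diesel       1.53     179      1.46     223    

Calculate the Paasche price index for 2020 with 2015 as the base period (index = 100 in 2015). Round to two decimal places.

105.38

Paasche price index uses current-period quantities as weights.
ΣP(2020)·Q(2020) = 0.09×278 + 4.10×92 + 0.21×208 + 1.46×223 = 25.02 + 377.2 + 43.68 + 325.58 = 771.48
ΣP(2015)·Q(2020) = 0.08×278 + 3.60×92 + 0.18×208 + 1.53×223 = 22.24 + 331.2 + 37.44 + 341.19 = 732.07
Index = 771.48 / 732.07 × 100 = 105.3834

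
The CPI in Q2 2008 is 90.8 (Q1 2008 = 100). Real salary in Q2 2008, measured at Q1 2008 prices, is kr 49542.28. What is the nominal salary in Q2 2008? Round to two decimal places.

Nominal = Real × (Index/100) = 49542.28 × (90.8/100)
        = 49542.28 × 0.908 = 44984.3902

44984.39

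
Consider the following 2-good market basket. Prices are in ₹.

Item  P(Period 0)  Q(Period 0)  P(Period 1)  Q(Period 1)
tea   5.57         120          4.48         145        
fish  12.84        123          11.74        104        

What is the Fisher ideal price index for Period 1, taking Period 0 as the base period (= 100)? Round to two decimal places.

87.72

Laspeyres component (base-period weights):
ΣP(Period 1)Q(Period 0) = 4.48×120 + 11.74×123 = 537.6 + 1444.02 = 1981.62
ΣP(Period 0)Q(Period 0) = 5.57×120 + 12.84×123 = 668.4 + 1579.32 = 2247.72
L = 1981.62 / 2247.72 × 100 = 88.1613
Paasche component (current-period weights):
ΣP(Period 1)Q(Period 1) = 4.48×145 + 11.74×104 = 649.6 + 1220.96 = 1870.56
ΣP(Period 0)Q(Period 1) = 5.57×145 + 12.84×104 = 807.65 + 1335.36 = 2143.01
P = 1870.56 / 2143.01 × 100 = 87.2866
Fisher = √(L × P) = √(88.1613 × 87.2866) = 87.7229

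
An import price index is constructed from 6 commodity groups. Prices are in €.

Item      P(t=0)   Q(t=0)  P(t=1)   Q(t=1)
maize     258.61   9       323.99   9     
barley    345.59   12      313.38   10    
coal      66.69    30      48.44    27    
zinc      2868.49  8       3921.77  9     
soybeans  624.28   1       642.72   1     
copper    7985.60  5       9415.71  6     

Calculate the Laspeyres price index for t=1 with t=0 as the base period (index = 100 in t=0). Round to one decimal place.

121.2

Laspeyres price index uses base-period quantities as weights.
ΣP(t=1)·Q(t=0) = 323.99×9 + 313.38×12 + 48.44×30 + 3921.77×8 + 642.72×1 + 9415.71×5 = 2915.91 + 3760.56 + 1453.2 + 31374.16 + 642.72 + 47078.55 = 87225.1
ΣP(t=0)·Q(t=0) = 258.61×9 + 345.59×12 + 66.69×30 + 2868.49×8 + 624.28×1 + 7985.60×5 = 2327.49 + 4147.08 + 2000.7 + 22947.92 + 624.28 + 39928 = 71975.47
Index = 87225.1 / 71975.47 × 100 = 121.1873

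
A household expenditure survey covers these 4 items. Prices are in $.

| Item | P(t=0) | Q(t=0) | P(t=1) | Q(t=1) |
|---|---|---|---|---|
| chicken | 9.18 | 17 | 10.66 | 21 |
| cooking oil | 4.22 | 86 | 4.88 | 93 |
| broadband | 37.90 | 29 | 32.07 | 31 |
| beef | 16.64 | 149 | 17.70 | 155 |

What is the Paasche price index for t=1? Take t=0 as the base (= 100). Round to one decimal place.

101.8

Paasche price index uses current-period quantities as weights.
ΣP(t=1)·Q(t=1) = 10.66×21 + 4.88×93 + 32.07×31 + 17.70×155 = 223.86 + 453.84 + 994.17 + 2743.5 = 4415.37
ΣP(t=0)·Q(t=1) = 9.18×21 + 4.22×93 + 37.90×31 + 16.64×155 = 192.78 + 392.46 + 1174.9 + 2579.2 = 4339.34
Index = 4415.37 / 4339.34 × 100 = 101.7521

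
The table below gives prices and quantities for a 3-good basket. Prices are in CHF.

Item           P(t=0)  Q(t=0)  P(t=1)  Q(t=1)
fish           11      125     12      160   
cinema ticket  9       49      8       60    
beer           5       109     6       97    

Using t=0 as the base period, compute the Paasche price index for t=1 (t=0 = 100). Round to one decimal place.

Paasche price index uses current-period quantities as weights.
ΣP(t=1)·Q(t=1) = 12×160 + 8×60 + 6×97 = 1920 + 480 + 582 = 2982
ΣP(t=0)·Q(t=1) = 11×160 + 9×60 + 5×97 = 1760 + 540 + 485 = 2785
Index = 2982 / 2785 × 100 = 107.0736

107.1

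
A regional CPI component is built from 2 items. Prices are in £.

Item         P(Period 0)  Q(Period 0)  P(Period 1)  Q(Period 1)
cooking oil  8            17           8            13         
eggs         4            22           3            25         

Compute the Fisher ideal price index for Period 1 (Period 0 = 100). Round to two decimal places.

Laspeyres component (base-period weights):
ΣP(Period 1)Q(Period 0) = 8×17 + 3×22 = 136 + 66 = 202
ΣP(Period 0)Q(Period 0) = 8×17 + 4×22 = 136 + 88 = 224
L = 202 / 224 × 100 = 90.1786
Paasche component (current-period weights):
ΣP(Period 1)Q(Period 1) = 8×13 + 3×25 = 104 + 75 = 179
ΣP(Period 0)Q(Period 1) = 8×13 + 4×25 = 104 + 100 = 204
P = 179 / 204 × 100 = 87.7451
Fisher = √(L × P) = √(90.1786 × 87.7451) = 88.9535

88.95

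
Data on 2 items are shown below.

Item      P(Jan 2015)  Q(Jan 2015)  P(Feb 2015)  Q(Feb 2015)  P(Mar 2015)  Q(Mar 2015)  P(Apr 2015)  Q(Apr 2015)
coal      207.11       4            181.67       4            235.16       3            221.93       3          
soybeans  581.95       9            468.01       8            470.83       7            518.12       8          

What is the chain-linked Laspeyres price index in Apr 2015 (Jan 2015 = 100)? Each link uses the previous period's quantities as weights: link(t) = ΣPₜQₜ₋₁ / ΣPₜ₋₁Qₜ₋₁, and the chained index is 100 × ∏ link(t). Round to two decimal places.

Link Jan 2015→Feb 2015:
ΣP(Feb 2015)Q(Jan 2015) = 181.67×4 + 468.01×9 = 726.68 + 4212.09 = 4938.77
ΣP(Jan 2015)Q(Jan 2015) = 207.11×4 + 581.95×9 = 828.44 + 5237.55 = 6065.99
link = 4938.77/6065.99 = 0.814174
Link Feb 2015→Mar 2015:
ΣP(Mar 2015)Q(Feb 2015) = 235.16×4 + 470.83×8 = 940.64 + 3766.64 = 4707.28
ΣP(Feb 2015)Q(Feb 2015) = 181.67×4 + 468.01×8 = 726.68 + 3744.08 = 4470.76
link = 4707.28/4470.76 = 1.052904
Link Mar 2015→Apr 2015:
ΣP(Apr 2015)Q(Mar 2015) = 221.93×3 + 518.12×7 = 665.79 + 3626.84 = 4292.63
ΣP(Mar 2015)Q(Mar 2015) = 235.16×3 + 470.83×7 = 705.48 + 3295.81 = 4001.29
link = 4292.63/4001.29 = 1.072812
Chained index = 100 × 0.814174 × 1.052904 × 1.072812 = 91.9664

91.97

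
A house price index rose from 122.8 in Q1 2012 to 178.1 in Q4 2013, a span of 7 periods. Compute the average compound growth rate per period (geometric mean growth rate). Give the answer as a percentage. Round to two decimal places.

Growth factor = (178.1/122.8)^(1/7) = (1.450326)^(1/7) = 1.054548
Growth rate = 1.054548 − 1 = 0.054548 = 5.4548%

5.45%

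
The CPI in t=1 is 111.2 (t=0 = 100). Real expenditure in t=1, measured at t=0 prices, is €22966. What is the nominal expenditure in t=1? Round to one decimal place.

25538.2

Nominal = Real × (Index/100) = 22966 × (111.2/100)
        = 22966 × 1.112 = 25538.1920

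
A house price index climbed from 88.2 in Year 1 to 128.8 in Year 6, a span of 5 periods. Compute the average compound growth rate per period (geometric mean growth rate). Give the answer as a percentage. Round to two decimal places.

Growth factor = (128.8/88.2)^(1/5) = (1.460317)^(1/5) = 1.078672
Growth rate = 1.078672 − 1 = 0.078672 = 7.8672%

7.87%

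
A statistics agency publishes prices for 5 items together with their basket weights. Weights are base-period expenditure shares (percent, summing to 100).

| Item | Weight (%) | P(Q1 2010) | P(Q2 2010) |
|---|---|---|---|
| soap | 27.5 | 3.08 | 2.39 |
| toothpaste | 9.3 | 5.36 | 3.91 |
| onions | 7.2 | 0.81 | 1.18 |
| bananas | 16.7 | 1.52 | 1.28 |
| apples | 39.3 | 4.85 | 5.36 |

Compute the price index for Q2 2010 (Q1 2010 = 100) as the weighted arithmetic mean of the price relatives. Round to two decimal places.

96.11

soap: 27.5 × (2.39/3.08) = 27.5 × 0.775974 = 21.3393
toothpaste: 9.3 × (3.91/5.36) = 9.3 × 0.729478 = 6.7841
onions: 7.2 × (1.18/0.81) = 7.2 × 1.456790 = 10.4889
bananas: 16.7 × (1.28/1.52) = 16.7 × 0.842105 = 14.0632
apples: 39.3 × (5.36/4.85) = 39.3 × 1.105155 = 43.4326
Index = Σ wᵢ·(p₁ᵢ/p₀ᵢ) = 21.3393 + 6.7841 + 10.4889 + 14.0632 + 43.4326 = 96.1081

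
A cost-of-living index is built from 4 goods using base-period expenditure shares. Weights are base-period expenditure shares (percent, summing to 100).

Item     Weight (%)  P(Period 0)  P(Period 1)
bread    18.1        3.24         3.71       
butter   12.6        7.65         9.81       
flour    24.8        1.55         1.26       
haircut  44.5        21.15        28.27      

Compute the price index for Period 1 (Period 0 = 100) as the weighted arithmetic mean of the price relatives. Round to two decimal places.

116.52

bread: 18.1 × (3.71/3.24) = 18.1 × 1.145062 = 20.7256
butter: 12.6 × (9.81/7.65) = 12.6 × 1.282353 = 16.1576
flour: 24.8 × (1.26/1.55) = 24.8 × 0.812903 = 20.1600
haircut: 44.5 × (28.27/21.15) = 44.5 × 1.336643 = 59.4806
Index = Σ wᵢ·(p₁ᵢ/p₀ᵢ) = 20.7256 + 16.1576 + 20.1600 + 59.4806 = 116.5239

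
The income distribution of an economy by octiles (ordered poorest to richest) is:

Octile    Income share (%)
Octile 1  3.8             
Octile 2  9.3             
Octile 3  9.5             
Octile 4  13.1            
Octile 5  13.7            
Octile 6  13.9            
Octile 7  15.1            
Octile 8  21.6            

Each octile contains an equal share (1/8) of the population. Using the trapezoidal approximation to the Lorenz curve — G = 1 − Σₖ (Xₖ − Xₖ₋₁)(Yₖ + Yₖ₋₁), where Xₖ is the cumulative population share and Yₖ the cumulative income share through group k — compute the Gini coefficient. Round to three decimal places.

Cumulative income shares Yₖ: 0.0380, 0.1310, 0.2260, 0.3570, 0.4940, 0.6330, 0.7840, 1.0000
Σ (Xₖ−Xₖ₋₁)(Yₖ+Yₖ₋₁) = (1/8)(0.0380+0.0000) + (1/8)(0.1310+0.0380) + (1/8)(0.2260+0.1310) + (1/8)(0.3570+0.2260) + (1/8)(0.4940+0.3570) + (1/8)(0.6330+0.4940) + (1/8)(0.7840+0.6330) + (1/8)(1.0000+0.7840)
  = 0.0047 + 0.0211 + 0.0446 + 0.0729 + 0.1064 + 0.1409 + 0.1771 + 0.2230 = 0.7907
G = 1 − 0.7907 = 0.2093

0.209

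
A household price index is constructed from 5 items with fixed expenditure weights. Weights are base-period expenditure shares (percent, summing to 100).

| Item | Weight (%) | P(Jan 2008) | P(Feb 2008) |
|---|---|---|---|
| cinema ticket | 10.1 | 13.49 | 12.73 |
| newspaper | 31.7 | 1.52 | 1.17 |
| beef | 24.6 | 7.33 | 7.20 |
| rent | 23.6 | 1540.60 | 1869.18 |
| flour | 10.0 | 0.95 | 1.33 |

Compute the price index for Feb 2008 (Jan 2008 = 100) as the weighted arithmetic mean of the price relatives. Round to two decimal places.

100.73

cinema ticket: 10.1 × (12.73/13.49) = 10.1 × 0.943662 = 9.5310
newspaper: 31.7 × (1.17/1.52) = 31.7 × 0.769737 = 24.4007
beef: 24.6 × (7.20/7.33) = 24.6 × 0.982265 = 24.1637
rent: 23.6 × (1869.18/1540.60) = 23.6 × 1.213281 = 28.6334
flour: 10.0 × (1.33/0.95) = 10.0 × 1.400000 = 14.0000
Index = Σ wᵢ·(p₁ᵢ/p₀ᵢ) = 9.5310 + 24.4007 + 24.1637 + 28.6334 + 14.0000 = 100.7288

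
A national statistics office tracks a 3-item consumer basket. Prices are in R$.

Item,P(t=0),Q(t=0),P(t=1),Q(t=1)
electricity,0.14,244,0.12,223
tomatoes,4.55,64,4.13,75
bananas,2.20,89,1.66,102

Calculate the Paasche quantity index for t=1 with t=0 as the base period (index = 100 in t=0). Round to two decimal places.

Paasche quantity index uses current-period prices as weights.
ΣP(t=1)·Q(t=1) = 0.12×223 + 4.13×75 + 1.66×102 = 26.76 + 309.75 + 169.32 = 505.83
ΣP(t=1)·Q(t=0) = 0.12×244 + 4.13×64 + 1.66×89 = 29.28 + 264.32 + 147.74 = 441.34
Index = 505.83 / 441.34 × 100 = 114.6123

114.61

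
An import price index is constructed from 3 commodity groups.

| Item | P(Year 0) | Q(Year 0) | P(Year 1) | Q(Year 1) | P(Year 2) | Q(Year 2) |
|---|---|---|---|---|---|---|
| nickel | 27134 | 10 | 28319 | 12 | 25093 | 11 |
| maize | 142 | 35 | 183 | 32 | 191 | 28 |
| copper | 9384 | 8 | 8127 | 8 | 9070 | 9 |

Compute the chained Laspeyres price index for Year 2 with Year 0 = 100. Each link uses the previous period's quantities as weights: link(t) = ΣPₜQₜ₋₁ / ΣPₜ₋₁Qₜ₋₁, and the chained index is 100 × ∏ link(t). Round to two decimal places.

93.32

Link Year 0→Year 1:
ΣP(Year 1)Q(Year 0) = 28319×10 + 183×35 + 8127×8 = 283190 + 6405 + 65016 = 354611
ΣP(Year 0)Q(Year 0) = 27134×10 + 142×35 + 9384×8 = 271340 + 4970 + 75072 = 351382
link = 354611/351382 = 1.009189
Link Year 1→Year 2:
ΣP(Year 2)Q(Year 1) = 25093×12 + 191×32 + 9070×8 = 301116 + 6112 + 72560 = 379788
ΣP(Year 1)Q(Year 1) = 28319×12 + 183×32 + 8127×8 = 339828 + 5856 + 65016 = 410700
link = 379788/410700 = 0.924733
Chained index = 100 × 1.009189 × 0.924733 = 93.3231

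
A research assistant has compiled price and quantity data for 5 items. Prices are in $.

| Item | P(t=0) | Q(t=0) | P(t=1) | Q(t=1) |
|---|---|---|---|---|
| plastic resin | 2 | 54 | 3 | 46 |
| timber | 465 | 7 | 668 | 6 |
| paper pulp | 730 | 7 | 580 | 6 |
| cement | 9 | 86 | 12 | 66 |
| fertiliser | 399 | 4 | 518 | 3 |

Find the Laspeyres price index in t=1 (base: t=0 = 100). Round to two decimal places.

Laspeyres price index uses base-period quantities as weights.
ΣP(t=1)·Q(t=0) = 3×54 + 668×7 + 580×7 + 12×86 + 518×4 = 162 + 4676 + 4060 + 1032 + 2072 = 12002
ΣP(t=0)·Q(t=0) = 2×54 + 465×7 + 730×7 + 9×86 + 399×4 = 108 + 3255 + 5110 + 774 + 1596 = 10843
Index = 12002 / 10843 × 100 = 110.6889

110.69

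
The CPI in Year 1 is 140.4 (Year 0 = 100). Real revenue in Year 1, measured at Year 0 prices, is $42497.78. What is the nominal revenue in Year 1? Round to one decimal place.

59666.9

Nominal = Real × (Index/100) = 42497.78 × (140.4/100)
        = 42497.78 × 1.404 = 59666.8831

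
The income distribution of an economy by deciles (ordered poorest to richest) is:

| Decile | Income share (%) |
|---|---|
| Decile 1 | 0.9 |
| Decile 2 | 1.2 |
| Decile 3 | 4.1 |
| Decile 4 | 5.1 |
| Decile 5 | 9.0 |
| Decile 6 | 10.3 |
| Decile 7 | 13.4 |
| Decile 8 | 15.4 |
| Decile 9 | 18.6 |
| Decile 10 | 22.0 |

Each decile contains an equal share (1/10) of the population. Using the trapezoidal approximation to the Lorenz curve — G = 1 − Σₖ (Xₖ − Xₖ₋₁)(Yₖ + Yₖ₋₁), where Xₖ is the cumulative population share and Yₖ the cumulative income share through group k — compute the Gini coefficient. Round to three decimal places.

0.394

Cumulative income shares Yₖ: 0.0090, 0.0210, 0.0620, 0.1130, 0.2030, 0.3060, 0.4400, 0.5940, 0.7800, 1.0000
Σ (Xₖ−Xₖ₋₁)(Yₖ+Yₖ₋₁) = (1/10)(0.0090+0.0000) + (1/10)(0.0210+0.0090) + (1/10)(0.0620+0.0210) + (1/10)(0.1130+0.0620) + (1/10)(0.2030+0.1130) + (1/10)(0.3060+0.2030) + (1/10)(0.4400+0.3060) + (1/10)(0.5940+0.4400) + (1/10)(0.7800+0.5940) + (1/10)(1.0000+0.7800)
  = 0.0009 + 0.0030 + 0.0083 + 0.0175 + 0.0316 + 0.0509 + 0.0746 + 0.1034 + 0.1374 + 0.1780 = 0.6056
G = 1 − 0.6056 = 0.3944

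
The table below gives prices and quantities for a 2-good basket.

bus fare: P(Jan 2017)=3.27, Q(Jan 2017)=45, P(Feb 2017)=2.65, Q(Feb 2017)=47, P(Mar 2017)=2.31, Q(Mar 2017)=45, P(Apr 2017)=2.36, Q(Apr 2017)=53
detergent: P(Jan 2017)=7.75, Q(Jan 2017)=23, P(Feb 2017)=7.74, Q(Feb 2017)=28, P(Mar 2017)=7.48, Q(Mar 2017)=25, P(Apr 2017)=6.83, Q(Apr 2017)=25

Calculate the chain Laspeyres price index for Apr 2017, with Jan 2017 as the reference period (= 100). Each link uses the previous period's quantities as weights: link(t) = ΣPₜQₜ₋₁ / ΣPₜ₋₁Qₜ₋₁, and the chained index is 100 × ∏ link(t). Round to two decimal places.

81.03

Link Jan 2017→Feb 2017:
ΣP(Feb 2017)Q(Jan 2017) = 2.65×45 + 7.74×23 = 119.25 + 178.02 = 297.27
ΣP(Jan 2017)Q(Jan 2017) = 3.27×45 + 7.75×23 = 147.15 + 178.25 = 325.4
link = 297.27/325.4 = 0.913553
Link Feb 2017→Mar 2017:
ΣP(Mar 2017)Q(Feb 2017) = 2.31×47 + 7.48×28 = 108.57 + 209.44 = 318.01
ΣP(Feb 2017)Q(Feb 2017) = 2.65×47 + 7.74×28 = 124.55 + 216.72 = 341.27
link = 318.01/341.27 = 0.931843
Link Mar 2017→Apr 2017:
ΣP(Apr 2017)Q(Mar 2017) = 2.36×45 + 6.83×25 = 106.2 + 170.75 = 276.95
ΣP(Mar 2017)Q(Mar 2017) = 2.31×45 + 7.48×25 = 103.95 + 187 = 290.95
link = 276.95/290.95 = 0.951882
Chained index = 100 × 0.913553 × 0.931843 × 0.951882 = 81.0325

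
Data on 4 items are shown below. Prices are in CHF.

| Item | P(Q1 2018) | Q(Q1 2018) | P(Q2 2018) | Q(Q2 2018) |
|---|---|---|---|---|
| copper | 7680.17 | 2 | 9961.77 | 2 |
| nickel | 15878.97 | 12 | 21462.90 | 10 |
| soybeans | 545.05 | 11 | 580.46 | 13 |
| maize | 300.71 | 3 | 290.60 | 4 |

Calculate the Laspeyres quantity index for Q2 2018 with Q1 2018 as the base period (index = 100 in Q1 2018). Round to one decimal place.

Laspeyres quantity index uses base-period prices as weights.
ΣP(Q1 2018)·Q(Q2 2018) = 7680.17×2 + 15878.97×10 + 545.05×13 + 300.71×4 = 15360.34 + 158789.7 + 7085.65 + 1202.84 = 182438.53
ΣP(Q1 2018)·Q(Q1 2018) = 7680.17×2 + 15878.97×12 + 545.05×11 + 300.71×3 = 15360.34 + 190547.64 + 5995.55 + 902.13 = 212805.66
Index = 182438.53 / 212805.66 × 100 = 85.7301

85.7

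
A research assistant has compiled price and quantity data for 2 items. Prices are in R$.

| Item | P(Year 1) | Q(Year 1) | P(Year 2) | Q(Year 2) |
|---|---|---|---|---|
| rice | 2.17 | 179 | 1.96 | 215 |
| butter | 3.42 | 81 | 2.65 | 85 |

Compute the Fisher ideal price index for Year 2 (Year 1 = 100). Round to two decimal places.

85.19

Laspeyres component (base-period weights):
ΣP(Year 2)Q(Year 1) = 1.96×179 + 2.65×81 = 350.84 + 214.65 = 565.49
ΣP(Year 1)Q(Year 1) = 2.17×179 + 3.42×81 = 388.43 + 277.02 = 665.45
L = 565.49 / 665.45 × 100 = 84.9786
Paasche component (current-period weights):
ΣP(Year 2)Q(Year 2) = 1.96×215 + 2.65×85 = 421.4 + 225.25 = 646.65
ΣP(Year 1)Q(Year 2) = 2.17×215 + 3.42×85 = 466.55 + 290.7 = 757.25
P = 646.65 / 757.25 × 100 = 85.3945
Fisher = √(L × P) = √(84.9786 × 85.3945) = 85.1863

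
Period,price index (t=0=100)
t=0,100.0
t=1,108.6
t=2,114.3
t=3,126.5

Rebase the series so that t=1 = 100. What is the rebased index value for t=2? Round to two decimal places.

Rebased(t=2) = 114.3 / 108.6 × 100 = 105.2486

105.25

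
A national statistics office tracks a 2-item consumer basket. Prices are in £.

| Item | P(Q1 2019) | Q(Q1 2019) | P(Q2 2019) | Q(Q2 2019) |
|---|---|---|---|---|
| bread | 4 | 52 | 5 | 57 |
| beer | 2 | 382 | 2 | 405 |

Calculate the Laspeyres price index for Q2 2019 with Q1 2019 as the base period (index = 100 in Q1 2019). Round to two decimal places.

105.35

Laspeyres price index uses base-period quantities as weights.
ΣP(Q2 2019)·Q(Q1 2019) = 5×52 + 2×382 = 260 + 764 = 1024
ΣP(Q1 2019)·Q(Q1 2019) = 4×52 + 2×382 = 208 + 764 = 972
Index = 1024 / 972 × 100 = 105.3498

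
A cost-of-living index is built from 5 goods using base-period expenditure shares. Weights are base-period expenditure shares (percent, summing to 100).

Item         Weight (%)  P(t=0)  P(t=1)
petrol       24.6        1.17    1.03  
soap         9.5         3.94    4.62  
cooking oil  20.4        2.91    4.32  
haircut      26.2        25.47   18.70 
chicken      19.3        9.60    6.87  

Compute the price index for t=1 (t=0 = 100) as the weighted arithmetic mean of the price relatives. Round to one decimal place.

petrol: 24.6 × (1.03/1.17) = 24.6 × 0.880342 = 21.6564
soap: 9.5 × (4.62/3.94) = 9.5 × 1.172589 = 11.1396
cooking oil: 20.4 × (4.32/2.91) = 20.4 × 1.484536 = 30.2845
haircut: 26.2 × (18.70/25.47) = 26.2 × 0.734197 = 19.2360
chicken: 19.3 × (6.87/9.60) = 19.3 × 0.715625 = 13.8116
Index = Σ wᵢ·(p₁ᵢ/p₀ᵢ) = 21.6564 + 11.1396 + 30.2845 + 19.2360 + 13.8116 = 96.1281

96.1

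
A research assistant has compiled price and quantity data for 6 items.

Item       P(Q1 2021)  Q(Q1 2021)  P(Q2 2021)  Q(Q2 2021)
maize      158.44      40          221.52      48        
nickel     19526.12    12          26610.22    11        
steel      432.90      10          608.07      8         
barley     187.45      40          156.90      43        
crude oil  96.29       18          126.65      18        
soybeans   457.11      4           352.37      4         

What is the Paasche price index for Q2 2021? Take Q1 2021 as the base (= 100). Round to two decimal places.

134.18

Paasche price index uses current-period quantities as weights.
ΣP(Q2 2021)·Q(Q2 2021) = 221.52×48 + 26610.22×11 + 608.07×8 + 156.90×43 + 126.65×18 + 352.37×4 = 10632.96 + 292712.42 + 4864.56 + 6746.7 + 2279.7 + 1409.48 = 318645.82
ΣP(Q1 2021)·Q(Q2 2021) = 158.44×48 + 19526.12×11 + 432.90×8 + 187.45×43 + 96.29×18 + 457.11×4 = 7605.12 + 214787.32 + 3463.2 + 8060.35 + 1733.22 + 1828.44 = 237477.65
Index = 318645.82 / 237477.65 × 100 = 134.1793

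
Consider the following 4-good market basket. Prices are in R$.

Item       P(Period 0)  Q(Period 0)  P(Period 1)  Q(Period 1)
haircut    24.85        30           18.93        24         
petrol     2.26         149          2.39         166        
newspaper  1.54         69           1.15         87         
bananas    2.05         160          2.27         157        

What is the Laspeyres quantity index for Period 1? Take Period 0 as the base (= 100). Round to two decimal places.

Laspeyres quantity index uses base-period prices as weights.
ΣP(Period 0)·Q(Period 1) = 24.85×24 + 2.26×166 + 1.54×87 + 2.05×157 = 596.4 + 375.16 + 133.98 + 321.85 = 1427.39
ΣP(Period 0)·Q(Period 0) = 24.85×30 + 2.26×149 + 1.54×69 + 2.05×160 = 745.5 + 336.74 + 106.26 + 328 = 1516.5
Index = 1427.39 / 1516.5 × 100 = 94.1240

94.12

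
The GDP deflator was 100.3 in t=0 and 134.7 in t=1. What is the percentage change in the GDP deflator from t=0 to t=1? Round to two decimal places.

34.30%

Change = (134.7 − 100.3) / 100.3 × 100
       = 34.4 / 100.3 × 100 = 34.2971%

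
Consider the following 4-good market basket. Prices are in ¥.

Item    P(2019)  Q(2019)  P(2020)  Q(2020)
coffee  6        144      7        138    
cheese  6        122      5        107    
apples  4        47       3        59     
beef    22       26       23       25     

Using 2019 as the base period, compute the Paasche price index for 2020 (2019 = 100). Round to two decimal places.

99.87

Paasche price index uses current-period quantities as weights.
ΣP(2020)·Q(2020) = 7×138 + 5×107 + 3×59 + 23×25 = 966 + 535 + 177 + 575 = 2253
ΣP(2019)·Q(2020) = 6×138 + 6×107 + 4×59 + 22×25 = 828 + 642 + 236 + 550 = 2256
Index = 2253 / 2256 × 100 = 99.8670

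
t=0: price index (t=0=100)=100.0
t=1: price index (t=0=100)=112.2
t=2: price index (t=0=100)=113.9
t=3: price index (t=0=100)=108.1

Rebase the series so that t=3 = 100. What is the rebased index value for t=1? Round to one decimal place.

103.8

Rebased(t=1) = 112.2 / 108.1 × 100 = 103.7928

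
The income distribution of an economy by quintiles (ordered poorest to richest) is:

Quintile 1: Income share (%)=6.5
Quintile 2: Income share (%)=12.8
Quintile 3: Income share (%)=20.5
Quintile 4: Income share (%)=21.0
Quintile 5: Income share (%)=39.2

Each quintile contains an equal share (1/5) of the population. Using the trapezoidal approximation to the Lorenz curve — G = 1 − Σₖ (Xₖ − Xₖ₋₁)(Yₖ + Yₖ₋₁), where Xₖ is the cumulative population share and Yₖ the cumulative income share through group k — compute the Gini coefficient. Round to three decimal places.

Cumulative income shares Yₖ: 0.0650, 0.1930, 0.3980, 0.6080, 1.0000
Σ (Xₖ−Xₖ₋₁)(Yₖ+Yₖ₋₁) = (1/5)(0.0650+0.0000) + (1/5)(0.1930+0.0650) + (1/5)(0.3980+0.1930) + (1/5)(0.6080+0.3980) + (1/5)(1.0000+0.6080)
  = 0.0130 + 0.0516 + 0.1182 + 0.2012 + 0.3216 = 0.7056
G = 1 − 0.7056 = 0.2944

0.294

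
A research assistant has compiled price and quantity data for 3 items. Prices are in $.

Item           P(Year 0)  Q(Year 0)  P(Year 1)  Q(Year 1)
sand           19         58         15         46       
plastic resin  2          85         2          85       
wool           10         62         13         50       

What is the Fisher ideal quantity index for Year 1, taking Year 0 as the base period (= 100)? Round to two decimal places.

Laspeyres component (base-period weights):
ΣP(Year 0)Q(Year 1) = 19×46 + 2×85 + 10×50 = 874 + 170 + 500 = 1544
ΣP(Year 0)Q(Year 0) = 19×58 + 2×85 + 10×62 = 1102 + 170 + 620 = 1892
L = 1544 / 1892 × 100 = 81.6068
Paasche component (current-period weights):
ΣP(Year 1)Q(Year 1) = 15×46 + 2×85 + 13×50 = 690 + 170 + 650 = 1510
ΣP(Year 1)Q(Year 0) = 15×58 + 2×85 + 13×62 = 870 + 170 + 806 = 1846
P = 1510 / 1846 × 100 = 81.7985
Fisher = √(L × P) = √(81.6068 × 81.7985) = 81.7026

81.70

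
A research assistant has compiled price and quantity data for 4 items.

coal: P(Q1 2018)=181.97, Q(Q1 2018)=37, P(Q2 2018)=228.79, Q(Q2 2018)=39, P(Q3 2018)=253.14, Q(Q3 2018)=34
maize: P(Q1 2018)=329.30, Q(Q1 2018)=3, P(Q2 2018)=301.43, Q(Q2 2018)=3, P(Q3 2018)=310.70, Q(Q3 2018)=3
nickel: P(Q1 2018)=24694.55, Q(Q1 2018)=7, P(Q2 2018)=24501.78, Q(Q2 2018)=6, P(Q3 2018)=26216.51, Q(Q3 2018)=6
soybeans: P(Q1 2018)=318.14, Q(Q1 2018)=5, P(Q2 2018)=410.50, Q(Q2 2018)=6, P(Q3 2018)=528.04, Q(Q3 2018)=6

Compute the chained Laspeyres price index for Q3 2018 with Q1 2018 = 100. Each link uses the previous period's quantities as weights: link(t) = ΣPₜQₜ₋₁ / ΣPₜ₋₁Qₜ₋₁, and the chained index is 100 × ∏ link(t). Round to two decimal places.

Link Q1 2018→Q2 2018:
ΣP(Q2 2018)Q(Q1 2018) = 228.79×37 + 301.43×3 + 24501.78×7 + 410.50×5 = 8465.23 + 904.29 + 171512.46 + 2052.5 = 182934.48
ΣP(Q1 2018)Q(Q1 2018) = 181.97×37 + 329.30×3 + 24694.55×7 + 318.14×5 = 6732.89 + 987.9 + 172861.85 + 1590.7 = 182173.34
link = 182934.48/182173.34 = 1.004178
Link Q2 2018→Q3 2018:
ΣP(Q3 2018)Q(Q2 2018) = 253.14×39 + 310.70×3 + 26216.51×6 + 528.04×6 = 9872.46 + 932.1 + 157299.06 + 3168.24 = 171271.86
ΣP(Q2 2018)Q(Q2 2018) = 228.79×39 + 301.43×3 + 24501.78×6 + 410.50×6 = 8922.81 + 904.29 + 147010.68 + 2463 = 159300.78
link = 171271.86/159300.78 = 1.075148
Chained index = 100 × 1.004178 × 1.075148 = 107.9640

107.96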